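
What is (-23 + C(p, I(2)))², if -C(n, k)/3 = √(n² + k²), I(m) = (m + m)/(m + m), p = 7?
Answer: 979 + 690*√2 ≈ 1954.8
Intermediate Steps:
I(m) = 1 (I(m) = (2*m)/((2*m)) = (2*m)*(1/(2*m)) = 1)
C(n, k) = -3*√(k² + n²) (C(n, k) = -3*√(n² + k²) = -3*√(k² + n²))
(-23 + C(p, I(2)))² = (-23 - 3*√(1² + 7²))² = (-23 - 3*√(1 + 49))² = (-23 - 15*√2)²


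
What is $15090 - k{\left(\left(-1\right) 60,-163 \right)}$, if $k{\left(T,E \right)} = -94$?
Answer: $15184$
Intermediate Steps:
$15090 - k{\left(\left(-1\right) 60,-163 \right)} = 15090 - -94 = 15090 + 94 = 15184$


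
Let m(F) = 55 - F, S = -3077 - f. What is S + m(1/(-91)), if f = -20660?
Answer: 1605059/91 ≈ 17638.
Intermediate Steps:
S = 17583 (S = -3077 - 1*(-20660) = -3077 + 20660 = 17583)
S + m(1/(-91)) = 17583 + (55 - 1/(-91)) = 17583 + (55 - 1*(-1/91)) = 17583 + (55 + 1/91) = 17583 + 5006/91 = 1605059/91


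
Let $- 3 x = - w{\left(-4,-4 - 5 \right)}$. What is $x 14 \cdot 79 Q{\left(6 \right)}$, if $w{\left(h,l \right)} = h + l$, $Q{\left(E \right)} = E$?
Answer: $-28756$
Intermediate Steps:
$x = - \frac{13}{3}$ ($x = - \frac{\left(-1\right) \left(-4 - 9\right)}{3} = - \frac{\left(-1\right) \left(-13\right)}{3} = \left(- \frac{1}{3}\right) 13 = - \frac{13}{3} \approx -4.3333$)
$x 14 \cdot 79 Q{\left(6 \right)} = \left(- \frac{13}{3}\right) 14 \cdot 79 \cdot 6 = \left(- \frac{182}{3}\right) 79 \cdot 6 = \left(- \frac{14378}{3}\right) 6 = -28756$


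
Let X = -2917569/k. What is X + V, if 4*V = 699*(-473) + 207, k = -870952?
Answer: -71942072391/870952 ≈ -82602.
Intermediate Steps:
V = -82605 (V = (699*(-473) + 207)/4 = (-330627 + 207)/4 = (¼)*(-330420) = -82605)
X = 2917569/870952 (X = -2917569/(-870952) = -2917569*(-1/870952) = 2917569/870952 ≈ 3.3499)
X + V = 2917569/870952 - 82605 = -71942072391/870952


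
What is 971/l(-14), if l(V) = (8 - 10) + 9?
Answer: 971/7 ≈ 138.71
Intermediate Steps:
l(V) = 7 (l(V) = -2 + 9 = 7)
971/l(-14) = 971/7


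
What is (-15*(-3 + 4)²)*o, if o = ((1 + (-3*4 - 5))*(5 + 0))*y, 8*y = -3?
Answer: -450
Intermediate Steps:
y = -3/8 (y = (⅛)*(-3) = -3/8 ≈ -0.37500)
o = 30 (o = ((1 + (-3*4 - 5))*(5 + 0))*(-3/8) = ((1 + (-12 - 5))*5)*(-3/8) = ((1 - 17)*5)*(-3/8) = -16*5*(-3/8) = -80*(-3/8) = 30)
(-15*(-3 + 4)²)*o = -15*(-3 + 4)²*30 = -15*1²*30 = -15*1*30 = -15*30 = -450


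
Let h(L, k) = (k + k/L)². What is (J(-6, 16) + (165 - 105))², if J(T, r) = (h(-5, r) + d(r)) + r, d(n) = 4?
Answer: 37161216/625 ≈ 59458.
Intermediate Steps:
J(T, r) = 4 + r + 16*r²/25 (J(T, r) = (r²*(1 - 5)²/(-5)² + 4) + r = ((1/25)*r²*(-4)² + 4) + r = ((1/25)*r²*16 + 4) + r = (16*r²/25 + 4) + r = (4 + 16*r²/25) + r = 4 + r + 16*r²/25)
(J(-6, 16) + (165 - 105))² = ((4 + 16 + (16/25)*16²) + (165 - 105))² = ((4 + 16 + (16/25)*256) + 60)² = ((4 + 16 + 4096/25) + 60)² = (4596/25 + 60)² = (6096/25)² = 37161216/625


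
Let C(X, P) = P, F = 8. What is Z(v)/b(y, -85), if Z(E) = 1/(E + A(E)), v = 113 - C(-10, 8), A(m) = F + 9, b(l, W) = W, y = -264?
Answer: -1/10370 ≈ -9.6432e-5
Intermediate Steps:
A(m) = 17 (A(m) = 8 + 9 = 17)
v = 105 (v = 113 - 1*8 = 113 - 8 = 105)
Z(E) = 1/(17 + E) (Z(E) = 1/(E + 17) = 1/(17 + E))
Z(v)/b(y, -85) = 1/((17 + 105)*(-85)) = -1/85/122 = (1/122)*(-1/85) = -1/10370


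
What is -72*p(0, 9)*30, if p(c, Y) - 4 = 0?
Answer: -8640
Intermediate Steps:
p(c, Y) = 4 (p(c, Y) = 4 + 0 = 4)
-72*p(0, 9)*30 = -72*4*30 = -288*30 = -8640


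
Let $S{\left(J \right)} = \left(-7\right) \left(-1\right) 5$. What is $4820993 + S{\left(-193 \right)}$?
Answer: $4821028$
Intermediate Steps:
$S{\left(J \right)} = 35$ ($S{\left(J \right)} = 7 \cdot 5 = 35$)
$4820993 + S{\left(-193 \right)} = 4820993 + 35 = 4821028$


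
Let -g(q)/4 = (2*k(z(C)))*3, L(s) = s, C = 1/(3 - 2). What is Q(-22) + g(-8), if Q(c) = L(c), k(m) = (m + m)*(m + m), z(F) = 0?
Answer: -22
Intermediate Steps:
C = 1 (C = 1/1 = 1)
k(m) = 4*m**2 (k(m) = (2*m)*(2*m) = 4*m**2)
Q(c) = c
g(q) = 0 (g(q) = -4*2*(4*0**2)*3 = -4*2*(4*0)*3 = -4*2*0*3 = -0*3 = -4*0 = 0)
Q(-22) + g(-8) = -22 + 0 = -22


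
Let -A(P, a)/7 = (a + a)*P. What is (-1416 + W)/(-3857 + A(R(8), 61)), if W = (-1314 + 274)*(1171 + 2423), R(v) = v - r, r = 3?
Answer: 19784/43 ≈ 460.09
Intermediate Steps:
R(v) = -3 + v (R(v) = v - 1*3 = v - 3 = -3 + v)
A(P, a) = -14*P*a (A(P, a) = -7*(a + a)*P = -7*2*a*P = -14*P*a)
W = -3737760 (W = -1040*3594 = -3737760)
(-1416 + W)/(-3857 + A(R(8), 61)) = (-1416 - 3737760)/(-3857 - 14*(-3 + 8)*61) = -3739176/(-3857 - 14*5*61) = -3739176/(-3857 - 4270) = -3739176/(-8127) = -3739176*(-1/8127) = 19784/43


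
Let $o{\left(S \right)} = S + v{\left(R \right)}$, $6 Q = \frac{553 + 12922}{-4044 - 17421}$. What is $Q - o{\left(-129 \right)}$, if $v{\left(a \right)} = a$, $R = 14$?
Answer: $\frac{2959475}{25758} \approx 114.9$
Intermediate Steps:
$Q = - \frac{2695}{25758}$ ($Q = \frac{\left(553 + 12922\right) \frac{1}{-4044 - 17421}}{6} = \frac{13475 \frac{1}{-21465}}{6} = \frac{13475 \left(- \frac{1}{21465}\right)}{6} = \frac{1}{6} \left(- \frac{2695}{4293}\right) = - \frac{2695}{25758} \approx -0.10463$)
$o{\left(S \right)} = 14 + S$ ($o{\left(S \right)} = S + 14 = 14 + S$)
$Q - o{\left(-129 \right)} = - \frac{2695}{25758} - \left(14 - 129\right) = - \frac{2695}{25758} - -115 = - \frac{2695}{25758} + 115 = \frac{2959475}{25758}$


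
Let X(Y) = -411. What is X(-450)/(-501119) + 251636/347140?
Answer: 31560563806/43489612415 ≈ 0.72570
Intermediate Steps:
X(-450)/(-501119) + 251636/347140 = -411/(-501119) + 251636/347140 = -411*(-1/501119) + 251636*(1/347140) = 411/501119 + 62909/86785 = 31560563806/43489612415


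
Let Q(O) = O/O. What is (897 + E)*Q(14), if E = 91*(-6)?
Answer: 351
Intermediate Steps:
Q(O) = 1
E = -546
(897 + E)*Q(14) = (897 - 546)*1 = 351*1 = 351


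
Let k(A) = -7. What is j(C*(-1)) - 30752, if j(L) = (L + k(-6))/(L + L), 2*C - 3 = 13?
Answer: -492017/16 ≈ -30751.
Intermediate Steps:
C = 8 (C = 3/2 + (1/2)*13 = 3/2 + 13/2 = 8)
j(L) = (-7 + L)/(2*L) (j(L) = (L - 7)/(L + L) = (-7 + L)/((2*L)) = (-7 + L)*(1/(2*L)) = (-7 + L)/(2*L))
j(C*(-1)) - 30752 = (-7 + 8*(-1))/(2*((8*(-1)))) - 30752 = (1/2)*(-7 - 8)/(-8) - 30752 = (1/2)*(-1/8)*(-15) - 30752 = 15/16 - 30752 = -492017/16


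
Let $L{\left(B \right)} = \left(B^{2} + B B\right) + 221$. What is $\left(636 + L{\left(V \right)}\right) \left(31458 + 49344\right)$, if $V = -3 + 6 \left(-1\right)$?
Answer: $82337238$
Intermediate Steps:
$V = -9$ ($V = -3 - 6 = -9$)
$L{\left(B \right)} = 221 + 2 B^{2}$ ($L{\left(B \right)} = \left(B^{2} + B^{2}\right) + 221 = 2 B^{2} + 221 = 221 + 2 B^{2}$)
$\left(636 + L{\left(V \right)}\right) \left(31458 + 49344\right) = \left(636 + \left(221 + 2 \left(-9\right)^{2}\right)\right) \left(31458 + 49344\right) = \left(636 + \left(221 + 2 \cdot 81\right)\right) 80802 = \left(636 + \left(221 + 162\right)\right) 80802 = \left(636 + 383\right) 80802 = 1019 \cdot 80802 = 82337238$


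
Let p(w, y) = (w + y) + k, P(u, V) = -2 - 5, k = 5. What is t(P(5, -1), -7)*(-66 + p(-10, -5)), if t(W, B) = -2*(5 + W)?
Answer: -304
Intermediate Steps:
P(u, V) = -7
t(W, B) = -10 - 2*W
p(w, y) = 5 + w + y (p(w, y) = (w + y) + 5 = 5 + w + y)
t(P(5, -1), -7)*(-66 + p(-10, -5)) = (-10 - 2*(-7))*(-66 + (5 - 10 - 5)) = (-10 + 14)*(-66 - 10) = 4*(-76) = -304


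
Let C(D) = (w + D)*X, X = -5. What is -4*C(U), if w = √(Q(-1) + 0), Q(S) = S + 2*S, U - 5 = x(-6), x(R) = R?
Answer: -20 + 20*I*√3 ≈ -20.0 + 34.641*I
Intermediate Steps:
U = -1 (U = 5 - 6 = -1)
Q(S) = 3*S
w = I*√3 (w = √(3*(-1) + 0) = √(-3 + 0) = √(-3) = I*√3 ≈ 1.732*I)
C(D) = -5*D - 5*I*√3 (C(D) = (I*√3 + D)*(-5) = (D + I*√3)*(-5) = -5*D - 5*I*√3)
-4*C(U) = -4*(-5*(-1) - 5*I*√3) = -4*(5 - 5*I*√3) = -20 + 20*I*√3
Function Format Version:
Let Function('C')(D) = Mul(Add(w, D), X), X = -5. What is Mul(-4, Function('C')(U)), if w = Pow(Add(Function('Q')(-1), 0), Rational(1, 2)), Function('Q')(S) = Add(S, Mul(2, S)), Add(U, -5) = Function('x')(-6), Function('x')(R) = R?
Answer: Add(-20, Mul(20, I, Pow(3, Rational(1, 2)))) ≈ Add(-20.000, Mul(34.641, I))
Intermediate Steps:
U = -1 (U = Add(5, -6) = -1)
Function('Q')(S) = Mul(3, S)
w = Mul(I, Pow(3, Rational(1, 2))) (w = Pow(Add(Mul(3, -1), 0), Rational(1, 2)) = Pow(Add(-3, 0), Rational(1, 2)) = Pow(-3, Rational(1, 2)) = Mul(I, Pow(3, Rational(1, 2))) ≈ Mul(1.7320, I))
Function('C')(D) = Add(Mul(-5, D), Mul(-5, I, Pow(3, Rational(1, 2)))) (Function('C')(D) = Mul(Add(Mul(I, Pow(3, Rational(1, 2))), D), -5) = Mul(Add(D, Mul(I, Pow(3, Rational(1, 2)))), -5) = Add(Mul(-5, D), Mul(-5, I, Pow(3, Rational(1, 2)))))
Mul(-4, Function('C')(U)) = Mul(-4, Add(Mul(-5, -1), Mul(-5, I, Pow(3, Rational(1, 2))))) = Mul(-4, Add(5, Mul(-5, I, Pow(3, Rational(1, 2))))) = Add(-20, Mul(20, I, Pow(3, Rational(1, 2))))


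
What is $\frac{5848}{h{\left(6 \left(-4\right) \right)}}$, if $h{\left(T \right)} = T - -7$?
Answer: $-344$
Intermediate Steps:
$h{\left(T \right)} = 7 + T$ ($h{\left(T \right)} = T + 7 = 7 + T$)
$\frac{5848}{h{\left(6 \left(-4\right) \right)}} = \frac{5848}{7 + 6 \left(-4\right)} = \frac{5848}{7 - 24} = \frac{5848}{-17} = 5848 \left(- \frac{1}{17}\right) = -344$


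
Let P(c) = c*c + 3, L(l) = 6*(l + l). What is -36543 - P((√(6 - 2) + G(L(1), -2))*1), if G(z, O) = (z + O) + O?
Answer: -36646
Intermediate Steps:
L(l) = 12*l (L(l) = 6*(2*l) = 12*l)
G(z, O) = z + 2*O (G(z, O) = (O + z) + O = z + 2*O)
P(c) = 3 + c² (P(c) = c² + 3 = 3 + c²)
-36543 - P((√(6 - 2) + G(L(1), -2))*1) = -36543 - (3 + ((√(6 - 2) + (12*1 + 2*(-2)))*1)²) = -36543 - (3 + ((√4 + (12 - 4))*1)²) = -36543 - (3 + ((2 + 8)*1)²) = -36543 - (3 + (10*1)²) = -36543 - (3 + 10²) = -36543 - (3 + 100) = -36543 - 1*103 = -36543 - 103 = -36646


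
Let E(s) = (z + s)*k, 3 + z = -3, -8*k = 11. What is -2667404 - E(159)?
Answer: -21337549/8 ≈ -2.6672e+6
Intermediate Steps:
k = -11/8 (k = -1/8*11 = -11/8 ≈ -1.3750)
z = -6 (z = -3 - 3 = -6)
E(s) = 33/4 - 11*s/8 (E(s) = (-6 + s)*(-11/8) = 33/4 - 11*s/8)
-2667404 - E(159) = -2667404 - (33/4 - 11/8*159) = -2667404 - (33/4 - 1749/8) = -2667404 - 1*(-1683/8) = -2667404 + 1683/8 = -21337549/8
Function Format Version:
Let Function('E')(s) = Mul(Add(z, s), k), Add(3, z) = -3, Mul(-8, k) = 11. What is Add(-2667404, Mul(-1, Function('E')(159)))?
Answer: Rational(-21337549, 8) ≈ -2.6672e+6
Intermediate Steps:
k = Rational(-11, 8) (k = Mul(Rational(-1, 8), 11) = Rational(-11, 8) ≈ -1.3750)
z = -6 (z = Add(-3, -3) = -6)
Function('E')(s) = Add(Rational(33, 4), Mul(Rational(-11, 8), s)) (Function('E')(s) = Mul(Add(-6, s), Rational(-11, 8)) = Add(Rational(33, 4), Mul(Rational(-11, 8), s)))
Add(-2667404, Mul(-1, Function('E')(159))) = Add(-2667404, Mul(-1, Add(Rational(33, 4), Mul(Rational(-11, 8), 159)))) = Add(-2667404, Mul(-1, Add(Rational(33, 4), Rational(-1749, 8)))) = Add(-2667404, Mul(-1, Rational(-1683, 8))) = Add(-2667404, Rational(1683, 8)) = Rational(-21337549, 8)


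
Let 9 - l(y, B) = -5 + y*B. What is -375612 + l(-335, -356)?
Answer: -494858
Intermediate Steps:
l(y, B) = 14 - B*y (l(y, B) = 9 - (-5 + y*B) = 9 - (-5 + B*y) = 9 + (5 - B*y) = 14 - B*y)
-375612 + l(-335, -356) = -375612 + (14 - 1*(-356)*(-335)) = -375612 + (14 - 119260) = -375612 - 119246 = -494858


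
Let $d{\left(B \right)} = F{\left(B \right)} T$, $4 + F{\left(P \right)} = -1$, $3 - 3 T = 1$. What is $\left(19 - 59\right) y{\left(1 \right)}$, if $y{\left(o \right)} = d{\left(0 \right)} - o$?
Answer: $\frac{520}{3} \approx 173.33$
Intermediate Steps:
$T = \frac{2}{3}$ ($T = 1 - \frac{1}{3} = \frac{2}{3} \approx 0.66667$)
$F{\left(P \right)} = -5$ ($F{\left(P \right)} = -4 - 1 = -5$)
$d{\left(B \right)} = - \frac{10}{3}$ ($d{\left(B \right)} = \left(-5\right) \frac{2}{3} = - \frac{10}{3}$)
$y{\left(o \right)} = - \frac{10}{3} - o$
$\left(19 - 59\right) y{\left(1 \right)} = \left(19 - 59\right) \left(- \frac{10}{3} - 1\right) = - 40 \left(- \frac{10}{3} - 1\right) = \left(-40\right) \left(- \frac{13}{3}\right) = \frac{520}{3}$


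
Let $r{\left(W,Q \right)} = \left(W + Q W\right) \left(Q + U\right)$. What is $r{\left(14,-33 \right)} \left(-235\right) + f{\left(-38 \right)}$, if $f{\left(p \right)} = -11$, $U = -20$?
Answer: $-5579851$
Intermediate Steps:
$r{\left(W,Q \right)} = \left(-20 + Q\right) \left(W + Q W\right)$ ($r{\left(W,Q \right)} = \left(W + Q W\right) \left(Q - 20\right) = \left(W + Q W\right) \left(-20 + Q\right) = \left(-20 + Q\right) \left(W + Q W\right)$)
$r{\left(14,-33 \right)} \left(-235\right) + f{\left(-38 \right)} = 14 \left(-20 + \left(-33\right)^{2} - -627\right) \left(-235\right) - 11 = 14 \left(-20 + 1089 + 627\right) \left(-235\right) - 11 = 14 \cdot 1696 \left(-235\right) - 11 = 23744 \left(-235\right) - 11 = -5579840 - 11 = -5579851$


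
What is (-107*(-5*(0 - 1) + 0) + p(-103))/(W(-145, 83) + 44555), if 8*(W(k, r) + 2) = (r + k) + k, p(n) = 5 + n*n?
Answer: 80632/356217 ≈ 0.22636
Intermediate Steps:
p(n) = 5 + n**2
W(k, r) = -2 + k/4 + r/8 (W(k, r) = -2 + ((r + k) + k)/8 = -2 + ((k + r) + k)/8 = -2 + (r + 2*k)/8 = -2 + (k/4 + r/8) = -2 + k/4 + r/8)
(-107*(-5*(0 - 1) + 0) + p(-103))/(W(-145, 83) + 44555) = (-107*(-5*(0 - 1) + 0) + (5 + (-103)**2))/((-2 + (1/4)*(-145) + (1/8)*83) + 44555) = (-107*(-5*(-1) + 0) + (5 + 10609))/((-2 - 145/4 + 83/8) + 44555) = (-107*(5 + 0) + 10614)/(-223/8 + 44555) = (-107*5 + 10614)/(356217/8) = (-535 + 10614)*(8/356217) = 10079*(8/356217) = 80632/356217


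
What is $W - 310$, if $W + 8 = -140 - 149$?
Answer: $-607$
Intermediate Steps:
$W = -297$ ($W = -8 - 289 = -297$)
$W - 310 = -297 - 310 = -607$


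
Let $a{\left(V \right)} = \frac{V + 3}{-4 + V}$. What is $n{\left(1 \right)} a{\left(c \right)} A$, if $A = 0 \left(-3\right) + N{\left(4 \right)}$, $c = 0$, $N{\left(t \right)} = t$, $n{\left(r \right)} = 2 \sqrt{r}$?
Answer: $-6$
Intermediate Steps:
$a{\left(V \right)} = \frac{3 + V}{-4 + V}$
$A = 4$ ($A = 0 \left(-3\right) + 4 = 0 + 4 = 4$)
$n{\left(1 \right)} a{\left(c \right)} A = 2 \sqrt{1} \frac{3 + 0}{-4 + 0} \cdot 4 = 2 \cdot 1 \frac{1}{-4} \cdot 3 \cdot 4 = 2 \left(\left(- \frac{1}{4}\right) 3\right) 4 = 2 \left(- \frac{3}{4}\right) 4 = \left(- \frac{3}{2}\right) 4 = -6$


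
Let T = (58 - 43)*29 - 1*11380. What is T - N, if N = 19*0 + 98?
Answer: -11043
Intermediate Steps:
T = -10945 (T = 15*29 - 11380 = 435 - 11380 = -10945)
N = 98 (N = 0 + 98 = 98)
T - N = -10945 - 1*98 = -10945 - 98 = -11043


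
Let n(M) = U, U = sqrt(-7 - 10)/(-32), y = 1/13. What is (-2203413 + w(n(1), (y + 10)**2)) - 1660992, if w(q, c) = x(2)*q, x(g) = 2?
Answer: -3864405 - I*sqrt(17)/16 ≈ -3.8644e+6 - 0.25769*I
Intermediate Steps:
y = 1/13 ≈ 0.076923
U = -I*sqrt(17)/32 (U = sqrt(-17)*(-1/32) = (I*sqrt(17))*(-1/32) = -I*sqrt(17)/32 ≈ -0.12885*I)
n(M) = -I*sqrt(17)/32
w(q, c) = 2*q
(-2203413 + w(n(1), (y + 10)**2)) - 1660992 = (-2203413 + 2*(-I*sqrt(17)/32)) - 1660992 = (-2203413 - I*sqrt(17)/16) - 1660992 = -3864405 - I*sqrt(17)/16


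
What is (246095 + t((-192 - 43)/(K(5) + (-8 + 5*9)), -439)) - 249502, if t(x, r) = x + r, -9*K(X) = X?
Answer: -1263603/328 ≈ -3852.4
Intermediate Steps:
K(X) = -X/9
t(x, r) = r + x
(246095 + t((-192 - 43)/(K(5) + (-8 + 5*9)), -439)) - 249502 = (246095 + (-439 + (-192 - 43)/(-⅑*5 + (-8 + 5*9)))) - 249502 = (246095 + (-439 - 235/(-5/9 + (-8 + 45)))) - 249502 = (246095 + (-439 - 235/(-5/9 + 37))) - 249502 = (246095 + (-439 - 235/328/9)) - 249502 = (246095 + (-439 - 235*9/328)) - 249502 = (246095 + (-439 - 2115/328)) - 249502 = (246095 - 146107/328) - 249502 = 80573053/328 - 249502 = -1263603/328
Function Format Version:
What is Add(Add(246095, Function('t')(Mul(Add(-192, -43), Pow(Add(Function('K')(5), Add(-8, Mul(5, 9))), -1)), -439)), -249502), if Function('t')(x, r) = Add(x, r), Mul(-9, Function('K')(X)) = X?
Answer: Rational(-1263603, 328) ≈ -3852.4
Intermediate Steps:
Function('K')(X) = Mul(Rational(-1, 9), X)
Function('t')(x, r) = Add(r, x)
Add(Add(246095, Function('t')(Mul(Add(-192, -43), Pow(Add(Function('K')(5), Add(-8, Mul(5, 9))), -1)), -439)), -249502) = Add(Add(246095, Add(-439, Mul(Add(-192, -43), Pow(Add(Mul(Rational(-1, 9), 5), Add(-8, Mul(5, 9))), -1)))), -249502) = Add(Add(246095, Add(-439, Mul(-235, Pow(Add(Rational(-5, 9), Add(-8, 45)), -1)))), -249502) = Add(Add(246095, Add(-439, Mul(-235, Pow(Add(Rational(-5, 9), 37), -1)))), -249502) = Add(Add(246095, Add(-439, Mul(-235, Pow(Rational(328, 9), -1)))), -249502) = Add(Add(246095, Add(-439, Mul(-235, Rational(9, 328)))), -249502) = Add(Add(246095, Add(-439, Rational(-2115, 328))), -249502) = Add(Add(246095, Rational(-146107, 328)), -249502) = Add(Rational(80573053, 328), -249502) = Rational(-1263603, 328)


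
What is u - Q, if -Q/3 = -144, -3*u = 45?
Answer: -447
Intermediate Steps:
u = -15 (u = -⅓*45 = -15)
Q = 432 (Q = -3*(-144) = 432)
u - Q = -15 - 1*432 = -15 - 432 = -447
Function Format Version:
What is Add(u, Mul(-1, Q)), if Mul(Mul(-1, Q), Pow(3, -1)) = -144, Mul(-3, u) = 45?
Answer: -447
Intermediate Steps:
u = -15 (u = Mul(Rational(-1, 3), 45) = -15)
Q = 432 (Q = Mul(-3, -144) = 432)
Add(u, Mul(-1, Q)) = Add(-15, Mul(-1, 432)) = Add(-15, -432) = -447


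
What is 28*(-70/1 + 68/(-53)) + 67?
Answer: -102233/53 ≈ -1928.9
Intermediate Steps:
28*(-70/1 + 68/(-53)) + 67 = 28*(-70*1 + 68*(-1/53)) + 67 = 28*(-70 - 68/53) + 67 = 28*(-3778/53) + 67 = -105784/53 + 67 = -102233/53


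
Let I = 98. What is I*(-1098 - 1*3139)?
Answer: -415226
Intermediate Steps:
I*(-1098 - 1*3139) = 98*(-1098 - 1*3139) = 98*(-1098 - 3139) = 98*(-4237) = -415226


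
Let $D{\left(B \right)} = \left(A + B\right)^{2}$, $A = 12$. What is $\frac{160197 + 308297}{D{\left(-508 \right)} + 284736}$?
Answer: $\frac{234247}{265376} \approx 0.8827$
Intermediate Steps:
$D{\left(B \right)} = \left(12 + B\right)^{2}$
$\frac{160197 + 308297}{D{\left(-508 \right)} + 284736} = \frac{160197 + 308297}{\left(12 - 508\right)^{2} + 284736} = \frac{468494}{\left(-496\right)^{2} + 284736} = \frac{468494}{246016 + 284736} = \frac{468494}{530752} = 468494 \cdot \frac{1}{530752} = \frac{234247}{265376}$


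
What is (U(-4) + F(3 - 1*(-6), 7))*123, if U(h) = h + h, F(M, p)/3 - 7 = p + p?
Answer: 6765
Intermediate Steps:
F(M, p) = 21 + 6*p (F(M, p) = 21 + 3*(p + p) = 21 + 3*(2*p) = 21 + 6*p)
U(h) = 2*h
(U(-4) + F(3 - 1*(-6), 7))*123 = (2*(-4) + (21 + 6*7))*123 = (-8 + (21 + 42))*123 = (-8 + 63)*123 = 55*123 = 6765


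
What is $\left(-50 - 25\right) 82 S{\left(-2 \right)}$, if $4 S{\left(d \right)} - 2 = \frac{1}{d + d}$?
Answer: $- \frac{21525}{8} \approx -2690.6$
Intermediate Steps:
$S{\left(d \right)} = \frac{1}{2} + \frac{1}{8 d}$ ($S{\left(d \right)} = \frac{1}{2} + \frac{1}{4 \left(d + d\right)} = \frac{1}{2} + \frac{1}{4 \cdot 2 d} = \frac{1}{2} + \frac{\frac{1}{2} \frac{1}{d}}{4} = \frac{1}{2} + \frac{1}{8 d}$)
$\left(-50 - 25\right) 82 S{\left(-2 \right)} = \left(-50 - 25\right) 82 \frac{1 + 4 \left(-2\right)}{8 \left(-2\right)} = \left(-75\right) 82 \cdot \frac{1}{8} \left(- \frac{1}{2}\right) \left(1 - 8\right) = - 6150 \cdot \frac{1}{8} \left(- \frac{1}{2}\right) \left(-7\right) = \left(-6150\right) \frac{7}{16} = - \frac{21525}{8}$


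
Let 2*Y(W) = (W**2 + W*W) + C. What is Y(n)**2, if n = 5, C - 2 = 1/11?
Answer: 328329/484 ≈ 678.37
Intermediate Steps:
C = 23/11 (C = 2 + 1/11 = 23/11 ≈ 2.0909)
Y(W) = 23/22 + W**2 (Y(W) = ((W**2 + W*W) + 23/11)/2 = ((W**2 + W**2) + 23/11)/2 = (2*W**2 + 23/11)/2 = (23/11 + 2*W**2)/2 = 23/22 + W**2)
Y(n)**2 = (23/22 + 5**2)**2 = (23/22 + 25)**2 = (573/22)**2 = 328329/484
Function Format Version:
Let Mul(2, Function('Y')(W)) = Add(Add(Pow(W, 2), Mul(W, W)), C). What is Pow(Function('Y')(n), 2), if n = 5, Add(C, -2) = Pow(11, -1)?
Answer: Rational(328329, 484) ≈ 678.37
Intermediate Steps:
C = Rational(23, 11) (C = Add(2, Pow(11, -1)) = Add(2, Rational(1, 11)) = Rational(23, 11) ≈ 2.0909)
Function('Y')(W) = Add(Rational(23, 22), Pow(W, 2)) (Function('Y')(W) = Mul(Rational(1, 2), Add(Add(Pow(W, 2), Mul(W, W)), Rational(23, 11))) = Mul(Rational(1, 2), Add(Add(Pow(W, 2), Pow(W, 2)), Rational(23, 11))) = Mul(Rational(1, 2), Add(Mul(2, Pow(W, 2)), Rational(23, 11))) = Mul(Rational(1, 2), Add(Rational(23, 11), Mul(2, Pow(W, 2)))) = Add(Rational(23, 22), Pow(W, 2)))
Pow(Function('Y')(n), 2) = Pow(Add(Rational(23, 22), Pow(5, 2)), 2) = Pow(Add(Rational(23, 22), 25), 2) = Pow(Rational(573, 22), 2) = Rational(328329, 484)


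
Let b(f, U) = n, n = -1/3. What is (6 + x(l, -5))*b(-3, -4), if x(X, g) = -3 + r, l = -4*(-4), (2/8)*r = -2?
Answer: 5/3 ≈ 1.6667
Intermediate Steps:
r = -8 (r = 4*(-2) = -8)
l = 16
x(X, g) = -11 (x(X, g) = -3 - 8 = -11)
n = -⅓ (n = -1*⅓ = -⅓ ≈ -0.33333)
b(f, U) = -⅓
(6 + x(l, -5))*b(-3, -4) = (6 - 11)*(-⅓) = -5*(-⅓) = 5/3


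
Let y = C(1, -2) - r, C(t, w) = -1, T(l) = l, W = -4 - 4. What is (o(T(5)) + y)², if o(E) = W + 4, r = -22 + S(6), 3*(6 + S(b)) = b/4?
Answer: 2025/4 ≈ 506.25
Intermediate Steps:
W = -8
S(b) = -6 + b/12 (S(b) = -6 + (b/4)/3 = -6 + b/12)
r = -55/2 (r = -22 + (-6 + (1/12)*6) = -22 + (-6 + ½) = -22 - 11/2 = -55/2 ≈ -27.500)
o(E) = -4 (o(E) = -8 + 4 = -4)
y = 53/2 (y = -1 - 1*(-55/2) = -1 + 55/2 = 53/2 ≈ 26.500)
(o(T(5)) + y)² = (-4 + 53/2)² = (45/2)² = 2025/4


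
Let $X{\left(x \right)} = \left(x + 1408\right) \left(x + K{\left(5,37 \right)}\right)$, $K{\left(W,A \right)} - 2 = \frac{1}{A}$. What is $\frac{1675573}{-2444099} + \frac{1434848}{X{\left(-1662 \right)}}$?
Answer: $\frac{51808019099063}{19064492793087} \approx 2.7175$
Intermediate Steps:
$K{\left(W,A \right)} = 2 + \frac{1}{A}$
$X{\left(x \right)} = \left(1408 + x\right) \left(\frac{75}{37} + x\right)$ ($X{\left(x \right)} = \left(x + 1408\right) \left(x + \left(2 + \frac{1}{37}\right)\right) = \left(1408 + x\right) \left(x + \left(2 + \frac{1}{37}\right)\right) = \left(1408 + x\right) \left(x + \frac{75}{37}\right) = \left(1408 + x\right) \left(\frac{75}{37} + x\right)$)
$\frac{1675573}{-2444099} + \frac{1434848}{X{\left(-1662 \right)}} = \frac{1675573}{-2444099} + \frac{1434848}{\frac{105600}{37} + \left(-1662\right)^{2} + \frac{52171}{37} \left(-1662\right)} = 1675573 \left(- \frac{1}{2444099}\right) + \frac{1434848}{\frac{105600}{37} + 2762244 - \frac{86708202}{37}} = - \frac{1675573}{2444099} + \frac{1434848}{\frac{15600426}{37}} = - \frac{1675573}{2444099} + 1434848 \cdot \frac{37}{15600426} = - \frac{1675573}{2444099} + \frac{26544688}{7800213} = \frac{51808019099063}{19064492793087}$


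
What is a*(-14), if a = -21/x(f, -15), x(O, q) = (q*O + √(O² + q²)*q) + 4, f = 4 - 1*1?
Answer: 12054/50969 - 13230*√26/50969 ≈ -1.0871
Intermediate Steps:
f = 3 (f = 4 - 1 = 3)
x(O, q) = 4 + O*q + q*√(O² + q²) (x(O, q) = (O*q + q*√(O² + q²)) + 4 = 4 + O*q + q*√(O² + q²))
a = -21/(-41 - 45*√26) (a = -21/(4 + 3*(-15) - 15*√(3² + (-15)²)) = -21/(4 - 45 - 15*√(9 + 225)) = -21/(4 - 45 - 45*√26) = -21/(-41 - 45*√26) ≈ 0.077647)
a*(-14) = (-861/50969 + 945*√26/50969)*(-14) = 12054/50969 - 13230*√26/50969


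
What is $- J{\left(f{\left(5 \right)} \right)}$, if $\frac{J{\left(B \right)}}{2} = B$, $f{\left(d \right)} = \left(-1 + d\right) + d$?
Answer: $-18$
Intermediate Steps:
$f{\left(d \right)} = -1 + 2 d$
$J{\left(B \right)} = 2 B$
$- J{\left(f{\left(5 \right)} \right)} = - 2 \left(-1 + 2 \cdot 5\right) = - 2 \left(-1 + 10\right) = - 2 \cdot 9 = \left(-1\right) 18 = -18$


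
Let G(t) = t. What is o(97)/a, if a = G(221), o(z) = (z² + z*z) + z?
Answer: 1455/17 ≈ 85.588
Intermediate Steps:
o(z) = z + 2*z² (o(z) = (z² + z²) + z = 2*z² + z = z + 2*z²)
a = 221
o(97)/a = (97*(1 + 2*97))/221 = (97*(1 + 194))*(1/221) = (97*195)*(1/221) = 18915*(1/221) = 1455/17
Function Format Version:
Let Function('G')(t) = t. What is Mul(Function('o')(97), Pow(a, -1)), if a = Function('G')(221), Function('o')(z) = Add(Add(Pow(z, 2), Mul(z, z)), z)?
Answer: Rational(1455, 17) ≈ 85.588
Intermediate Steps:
Function('o')(z) = Add(z, Mul(2, Pow(z, 2))) (Function('o')(z) = Add(Add(Pow(z, 2), Pow(z, 2)), z) = Add(Mul(2, Pow(z, 2)), z) = Add(z, Mul(2, Pow(z, 2))))
a = 221
Mul(Function('o')(97), Pow(a, -1)) = Mul(Mul(97, Add(1, Mul(2, 97))), Pow(221, -1)) = Mul(Mul(97, Add(1, 194)), Rational(1, 221)) = Mul(Mul(97, 195), Rational(1, 221)) = Mul(18915, Rational(1, 221)) = Rational(1455, 17)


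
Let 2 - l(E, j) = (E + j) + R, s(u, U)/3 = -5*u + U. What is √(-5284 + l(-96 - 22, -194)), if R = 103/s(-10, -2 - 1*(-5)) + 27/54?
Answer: 5*I*√20108094/318 ≈ 70.506*I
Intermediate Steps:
s(u, U) = -15*u + 3*U (s(u, U) = 3*(-5*u + U) = 3*(U - 5*u) = -15*u + 3*U)
R = 365/318 (R = 103/(-15*(-10) + 3*(-2 - 1*(-5))) + 27/54 = 103/(150 + 3*(-2 + 5)) + 27*(1/54) = 103/(150 + 3*3) + ½ = 103/(150 + 9) + ½ = 103/159 + ½ = 365/318 ≈ 1.1478)
l(E, j) = 271/318 - E - j (l(E, j) = 2 - ((E + j) + 365/318) = 2 - (365/318 + E + j) = 2 + (-365/318 - E - j) = 271/318 - E - j)
√(-5284 + l(-96 - 22, -194)) = √(-5284 + (271/318 - (-96 - 22) - 1*(-194))) = √(-5284 + (271/318 - 1*(-118) + 194)) = √(-5284 + (271/318 + 118 + 194)) = √(-5284 + 99487/318) = √(-1580825/318) = 5*I*√20108094/318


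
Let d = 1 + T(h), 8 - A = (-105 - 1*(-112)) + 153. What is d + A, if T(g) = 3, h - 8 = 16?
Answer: -148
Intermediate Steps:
h = 24 (h = 8 + 16 = 24)
A = -152 (A = 8 - ((-105 - 1*(-112)) + 153) = 8 - ((-105 + 112) + 153) = 8 - (7 + 153) = 8 - 1*160 = 8 - 160 = -152)
d = 4 (d = 1 + 3 = 4)
d + A = 4 - 152 = -148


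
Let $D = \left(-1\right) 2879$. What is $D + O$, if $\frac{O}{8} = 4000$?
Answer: $29121$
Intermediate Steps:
$D = -2879$
$O = 32000$ ($O = 8 \cdot 4000 = 32000$)
$D + O = -2879 + 32000 = 29121$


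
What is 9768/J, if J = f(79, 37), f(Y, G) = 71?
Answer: 9768/71 ≈ 137.58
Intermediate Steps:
J = 71
9768/J = 9768/71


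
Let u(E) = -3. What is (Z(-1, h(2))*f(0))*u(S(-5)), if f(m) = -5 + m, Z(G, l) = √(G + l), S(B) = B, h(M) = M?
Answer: 15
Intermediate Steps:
(Z(-1, h(2))*f(0))*u(S(-5)) = (√(-1 + 2)*(-5 + 0))*(-3) = (√1*(-5))*(-3) = (1*(-5))*(-3) = -5*(-3) = 15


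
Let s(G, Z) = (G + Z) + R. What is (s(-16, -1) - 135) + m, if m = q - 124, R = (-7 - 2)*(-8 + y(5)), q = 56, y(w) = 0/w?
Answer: -148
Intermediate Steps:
y(w) = 0
R = 72 (R = (-7 - 2)*(-8 + 0) = -9*(-8) = 72)
m = -68 (m = 56 - 124 = -68)
s(G, Z) = 72 + G + Z (s(G, Z) = (G + Z) + 72 = 72 + G + Z)
(s(-16, -1) - 135) + m = ((72 - 16 - 1) - 135) - 68 = (55 - 135) - 68 = -80 - 68 = -148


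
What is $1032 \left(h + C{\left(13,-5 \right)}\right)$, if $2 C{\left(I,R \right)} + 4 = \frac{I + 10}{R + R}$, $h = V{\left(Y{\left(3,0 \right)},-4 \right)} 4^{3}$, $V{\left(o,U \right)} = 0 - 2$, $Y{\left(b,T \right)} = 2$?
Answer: $- \frac{676734}{5} \approx -1.3535 \cdot 10^{5}$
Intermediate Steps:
$V{\left(o,U \right)} = -2$
$h = -128$ ($h = - 2 \cdot 4^{3} = \left(-2\right) 64 = -128$)
$C{\left(I,R \right)} = -2 + \frac{10 + I}{4 R}$ ($C{\left(I,R \right)} = -2 + \frac{\left(I + 10\right) \frac{1}{R + R}}{2} = -2 + \frac{\left(10 + I\right) \frac{1}{2 R}}{2} = -2 + \frac{\frac{1}{2} \frac{1}{R} \left(10 + I\right)}{2} = -2 + \frac{10 + I}{4 R}$)
$1032 \left(h + C{\left(13,-5 \right)}\right) = 1032 \left(-128 + \frac{10 + 13 - -40}{4 \left(-5\right)}\right) = 1032 \left(-128 + \frac{1}{4} \left(- \frac{1}{5}\right) \left(10 + 13 + 40\right)\right) = 1032 \left(-128 + \frac{1}{4} \left(- \frac{1}{5}\right) 63\right) = 1032 \left(-128 - \frac{63}{20}\right) = 1032 \left(- \frac{2623}{20}\right) = - \frac{676734}{5}$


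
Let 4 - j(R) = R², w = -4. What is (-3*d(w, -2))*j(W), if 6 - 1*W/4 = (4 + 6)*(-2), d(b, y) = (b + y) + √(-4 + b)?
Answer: -194616 + 64872*I*√2 ≈ -1.9462e+5 + 91743.0*I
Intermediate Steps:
d(b, y) = b + y + √(-4 + b)
W = 104 (W = 24 - 4*(4 + 6)*(-2) = 24 - 40*(-2) = 24 - 4*(-20) = 24 + 80 = 104)
j(R) = 4 - R²
(-3*d(w, -2))*j(W) = (-3*(-4 - 2 + √(-4 - 4)))*(4 - 1*104²) = (-3*(-4 - 2 + √(-8)))*(4 - 1*10816) = (-3*(-4 - 2 + 2*I*√2))*(4 - 10816) = -3*(-6 + 2*I*√2)*(-10812) = (18 - 6*I*√2)*(-10812) = -194616 + 64872*I*√2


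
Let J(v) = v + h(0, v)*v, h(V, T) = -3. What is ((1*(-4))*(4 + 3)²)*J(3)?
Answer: 1176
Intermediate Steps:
J(v) = -2*v (J(v) = v - 3*v = -2*v)
((1*(-4))*(4 + 3)²)*J(3) = ((1*(-4))*(4 + 3)²)*(-2*3) = -4*7²*(-6) = -4*49*(-6) = -196*(-6) = 1176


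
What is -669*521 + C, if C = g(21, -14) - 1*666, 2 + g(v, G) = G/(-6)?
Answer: -1047644/3 ≈ -3.4921e+5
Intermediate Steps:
g(v, G) = -2 - G/6 (g(v, G) = -2 + G/(-6) = -2 + G*(-1/6) = -2 - G/6)
C = -1997/3 (C = (-2 - 1/6*(-14)) - 1*666 = (-2 + 7/3) - 666 = 1/3 - 666 = -1997/3 ≈ -665.67)
-669*521 + C = -669*521 - 1997/3 = -348549 - 1997/3 = -1047644/3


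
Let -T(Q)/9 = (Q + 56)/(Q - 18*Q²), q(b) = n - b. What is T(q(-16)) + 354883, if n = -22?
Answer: 38682322/109 ≈ 3.5488e+5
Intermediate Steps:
q(b) = -22 - b
T(Q) = -9*(56 + Q)/(Q - 18*Q²) (T(Q) = -9*(Q + 56)/(Q - 18*Q²) = -9*(56 + Q)/(Q - 18*Q²))
T(q(-16)) + 354883 = 9*(56 + (-22 - 1*(-16)))/((-22 - 1*(-16))*(-1 + 18*(-22 - 1*(-16)))) + 354883 = 9*(56 + (-22 + 16))/((-22 + 16)*(-1 + 18*(-22 + 16))) + 354883 = 9*(56 - 6)/(-6*(-1 + 18*(-6))) + 354883 = 9*(-⅙)*50/(-1 - 108) + 354883 = 9*(-⅙)*50/(-109) + 354883 = 9*(-⅙)*(-1/109)*50 + 354883 = 75/109 + 354883 = 38682322/109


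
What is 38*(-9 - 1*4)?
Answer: -494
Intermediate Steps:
38*(-9 - 1*4) = 38*(-9 - 4) = 38*(-13) = -494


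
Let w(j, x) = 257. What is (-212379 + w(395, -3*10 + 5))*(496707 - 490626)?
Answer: -1289913882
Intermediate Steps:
(-212379 + w(395, -3*10 + 5))*(496707 - 490626) = (-212379 + 257)*(496707 - 490626) = -212122*6081 = -1289913882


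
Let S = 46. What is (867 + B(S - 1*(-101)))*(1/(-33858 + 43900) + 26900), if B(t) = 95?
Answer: 129932434281/5021 ≈ 2.5878e+7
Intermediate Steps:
(867 + B(S - 1*(-101)))*(1/(-33858 + 43900) + 26900) = (867 + 95)*(1/(-33858 + 43900) + 26900) = 962*(1/10042 + 26900) = 962*(270129801/10042) = 129932434281/5021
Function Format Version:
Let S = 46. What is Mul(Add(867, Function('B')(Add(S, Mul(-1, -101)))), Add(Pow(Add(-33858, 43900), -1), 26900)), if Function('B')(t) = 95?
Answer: Rational(129932434281, 5021) ≈ 2.5878e+7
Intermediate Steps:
Mul(Add(867, Function('B')(Add(S, Mul(-1, -101)))), Add(Pow(Add(-33858, 43900), -1), 26900)) = Mul(Add(867, 95), Add(Pow(Add(-33858, 43900), -1), 26900)) = Mul(962, Add(Pow(10042, -1), 26900)) = Mul(962, Add(Rational(1, 10042), 26900)) = Mul(962, Rational(270129801, 10042)) = Rational(129932434281, 5021)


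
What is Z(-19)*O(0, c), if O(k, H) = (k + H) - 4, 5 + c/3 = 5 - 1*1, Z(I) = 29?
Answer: -203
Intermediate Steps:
c = -3 (c = -15 + 3*(5 - 1*1) = -15 + 3*(5 - 1) = -15 + 3*4 = -15 + 12 = -3)
O(k, H) = -4 + H + k (O(k, H) = (H + k) - 4 = -4 + H + k)
Z(-19)*O(0, c) = 29*(-4 - 3 + 0) = 29*(-7) = -203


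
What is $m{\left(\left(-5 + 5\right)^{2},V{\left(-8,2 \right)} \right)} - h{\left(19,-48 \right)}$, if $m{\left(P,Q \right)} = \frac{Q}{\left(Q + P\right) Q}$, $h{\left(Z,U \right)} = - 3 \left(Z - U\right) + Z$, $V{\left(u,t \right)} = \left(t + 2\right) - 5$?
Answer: $181$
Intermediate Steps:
$V{\left(u,t \right)} = -3 + t$ ($V{\left(u,t \right)} = \left(2 + t\right) - 5 = -3 + t$)
$h{\left(Z,U \right)} = - 2 Z + 3 U$ ($h{\left(Z,U \right)} = \left(- 3 Z + 3 U\right) + Z = - 2 Z + 3 U$)
$m{\left(P,Q \right)} = \frac{1}{P + Q}$ ($m{\left(P,Q \right)} = \frac{Q}{\left(P + Q\right) Q} = \frac{Q}{Q \left(P + Q\right)} = Q \frac{1}{Q \left(P + Q\right)} = \frac{1}{P + Q}$)
$m{\left(\left(-5 + 5\right)^{2},V{\left(-8,2 \right)} \right)} - h{\left(19,-48 \right)} = \frac{1}{\left(-5 + 5\right)^{2} + \left(-3 + 2\right)} - \left(\left(-2\right) 19 + 3 \left(-48\right)\right) = \frac{1}{0^{2} - 1} - \left(-38 - 144\right) = \frac{1}{0 - 1} - -182 = \frac{1}{-1} + 182 = -1 + 182 = 181$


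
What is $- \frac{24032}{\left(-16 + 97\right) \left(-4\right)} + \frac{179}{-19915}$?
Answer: $\frac{119634821}{1613115} \approx 74.164$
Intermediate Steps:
$- \frac{24032}{\left(-16 + 97\right) \left(-4\right)} + \frac{179}{-19915} = - \frac{24032}{81 \left(-4\right)} + 179 \left(- \frac{1}{19915}\right) = - \frac{24032}{-324} - \frac{179}{19915} = \left(-24032\right) \left(- \frac{1}{324}\right) - \frac{179}{19915} = \frac{6008}{81} - \frac{179}{19915} = \frac{119634821}{1613115}$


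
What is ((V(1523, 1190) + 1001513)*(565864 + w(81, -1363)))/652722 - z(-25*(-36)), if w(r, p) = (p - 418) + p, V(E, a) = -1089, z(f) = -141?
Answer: 281525313541/326361 ≈ 8.6262e+5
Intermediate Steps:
w(r, p) = -418 + 2*p (w(r, p) = (-418 + p) + p = -418 + 2*p)
((V(1523, 1190) + 1001513)*(565864 + w(81, -1363)))/652722 - z(-25*(-36)) = ((-1089 + 1001513)*(565864 + (-418 + 2*(-1363))))/652722 - 1*(-141) = (1000424*(565864 + (-418 - 2726)))*(1/652722) + 141 = (1000424*(565864 - 3144))*(1/652722) + 141 = (1000424*562720)*(1/652722) + 141 = 562958593280*(1/652722) + 141 = 281479296640/326361 + 141 = 281525313541/326361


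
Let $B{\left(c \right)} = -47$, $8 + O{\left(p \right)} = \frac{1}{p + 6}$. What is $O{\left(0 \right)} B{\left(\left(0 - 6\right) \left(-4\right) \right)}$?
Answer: $\frac{2209}{6} \approx 368.17$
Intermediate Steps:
$O{\left(p \right)} = -8 + \frac{1}{6 + p}$ ($O{\left(p \right)} = -8 + \frac{1}{p + 6} = -8 + \frac{1}{6 + p}$)
$O{\left(0 \right)} B{\left(\left(0 - 6\right) \left(-4\right) \right)} = \frac{-47 - 0}{6 + 0} \left(-47\right) = \frac{-47 + 0}{6} \left(-47\right) = \frac{1}{6} \left(-47\right) \left(-47\right) = \left(- \frac{47}{6}\right) \left(-47\right) = \frac{2209}{6}$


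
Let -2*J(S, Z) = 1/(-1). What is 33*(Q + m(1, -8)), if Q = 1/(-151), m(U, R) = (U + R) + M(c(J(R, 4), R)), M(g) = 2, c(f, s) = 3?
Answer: -24948/151 ≈ -165.22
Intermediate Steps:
J(S, Z) = 1/2 (J(S, Z) = -1/2/(-1) = -1/2*(-1) = 1/2)
m(U, R) = 2 + R + U (m(U, R) = (U + R) + 2 = (R + U) + 2 = 2 + R + U)
Q = -1/151 ≈ -0.0066225
33*(Q + m(1, -8)) = 33*(-1/151 + (2 - 8 + 1)) = 33*(-1/151 - 5) = 33*(-756/151) = -24948/151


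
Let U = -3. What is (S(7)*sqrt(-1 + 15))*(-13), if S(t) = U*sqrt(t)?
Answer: 273*sqrt(2) ≈ 386.08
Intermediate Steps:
S(t) = -3*sqrt(t)
(S(7)*sqrt(-1 + 15))*(-13) = ((-3*sqrt(7))*sqrt(-1 + 15))*(-13) = ((-3*sqrt(7))*sqrt(14))*(-13) = -21*sqrt(2)*(-13) = 273*sqrt(2)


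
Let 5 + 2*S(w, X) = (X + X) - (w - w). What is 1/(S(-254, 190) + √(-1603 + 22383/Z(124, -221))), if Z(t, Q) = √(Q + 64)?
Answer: 314/(58875 + 2*√157*√(-251671 - 22383*I*√157)) ≈ 0.0046059 + 0.00099325*I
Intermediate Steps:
Z(t, Q) = √(64 + Q)
S(w, X) = -5/2 + X (S(w, X) = -5/2 + ((X + X) - (w - w))/2 = -5/2 + (2*X - 1*0)/2 = -5/2 + (2*X + 0)/2 = -5/2 + (2*X)/2 = -5/2 + X)
1/(S(-254, 190) + √(-1603 + 22383/Z(124, -221))) = 1/((-5/2 + 190) + √(-1603 + 22383/(√(64 - 221)))) = 1/(375/2 + √(-1603 + 22383/(√(-157)))) = 1/(375/2 + √(-1603 + 22383/((I*√157)))) = 1/(375/2 + √(-1603 + 22383*(-I*√157/157))) = 1/(375/2 + √(-1603 - 22383*I*√157/157))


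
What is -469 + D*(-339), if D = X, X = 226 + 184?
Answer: -139459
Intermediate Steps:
X = 410
D = 410
-469 + D*(-339) = -469 + 410*(-339) = -469 - 138990 = -139459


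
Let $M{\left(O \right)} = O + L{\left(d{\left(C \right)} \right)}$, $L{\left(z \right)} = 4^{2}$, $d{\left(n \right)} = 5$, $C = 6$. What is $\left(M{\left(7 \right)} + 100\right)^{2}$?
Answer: $15129$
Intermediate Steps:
$L{\left(z \right)} = 16$
$M{\left(O \right)} = 16 + O$ ($M{\left(O \right)} = O + 16 = 16 + O$)
$\left(M{\left(7 \right)} + 100\right)^{2} = \left(\left(16 + 7\right) + 100\right)^{2} = \left(23 + 100\right)^{2} = 123^{2} = 15129$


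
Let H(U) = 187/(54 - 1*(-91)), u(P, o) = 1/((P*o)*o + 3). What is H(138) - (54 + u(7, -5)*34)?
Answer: -682692/12905 ≈ -52.901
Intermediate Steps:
u(P, o) = 1/(3 + P*o²) (u(P, o) = 1/(P*o² + 3) = 1/(3 + P*o²))
H(U) = 187/145 (H(U) = 187/(54 + 91) = 187/145)
H(138) - (54 + u(7, -5)*34) = 187/145 - (54 + 34/(3 + 7*(-5)²)) = 187/145 - (54 + 34/(3 + 7*25)) = 187/145 - (54 + 34/(3 + 175)) = 187/145 - (54 + 34/178) = 187/145 - (54 + (1/178)*34) = 187/145 - (54 + 17/89) = 187/145 - 1*4823/89 = 187/145 - 4823/89 = -682692/12905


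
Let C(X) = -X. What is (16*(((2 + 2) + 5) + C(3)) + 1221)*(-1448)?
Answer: -1907016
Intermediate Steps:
(16*(((2 + 2) + 5) + C(3)) + 1221)*(-1448) = (16*(((2 + 2) + 5) - 1*3) + 1221)*(-1448) = (16*((4 + 5) - 3) + 1221)*(-1448) = (16*(9 - 3) + 1221)*(-1448) = (16*6 + 1221)*(-1448) = (96 + 1221)*(-1448) = 1317*(-1448) = -1907016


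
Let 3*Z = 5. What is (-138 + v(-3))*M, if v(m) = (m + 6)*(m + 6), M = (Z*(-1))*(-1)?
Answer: -215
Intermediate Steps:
Z = 5/3 (Z = (⅓)*5 = 5/3 ≈ 1.6667)
M = 5/3 (M = ((5/3)*(-1))*(-1) = -5/3*(-1) = 5/3 ≈ 1.6667)
v(m) = (6 + m)² (v(m) = (6 + m)*(6 + m) = (6 + m)²)
(-138 + v(-3))*M = (-138 + (6 - 3)²)*(5/3) = (-138 + 3²)*(5/3) = (-138 + 9)*(5/3) = -129*5/3 = -215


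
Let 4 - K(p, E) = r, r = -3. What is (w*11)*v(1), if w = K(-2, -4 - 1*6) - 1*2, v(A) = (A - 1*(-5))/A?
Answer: 330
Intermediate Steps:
K(p, E) = 7 (K(p, E) = 4 - 1*(-3) = 4 + 3 = 7)
v(A) = (5 + A)/A (v(A) = (A + 5)/A = (5 + A)/A)
w = 5 (w = 7 - 1*2 = 7 - 2 = 5)
(w*11)*v(1) = (5*11)*((5 + 1)/1) = 55*(1*6) = 55*6 = 330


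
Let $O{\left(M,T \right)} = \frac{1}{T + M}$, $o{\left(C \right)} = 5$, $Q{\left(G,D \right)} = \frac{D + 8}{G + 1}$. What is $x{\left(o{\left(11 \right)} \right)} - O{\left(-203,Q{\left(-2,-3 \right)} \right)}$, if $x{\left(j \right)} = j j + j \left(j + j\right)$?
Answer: $\frac{15601}{208} \approx 75.005$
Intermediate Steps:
$Q{\left(G,D \right)} = \frac{8 + D}{1 + G}$
$O{\left(M,T \right)} = \frac{1}{M + T}$
$x{\left(j \right)} = 3 j^{2}$ ($x{\left(j \right)} = j^{2} + j 2 j = j^{2} + 2 j^{2} = 3 j^{2}$)
$x{\left(o{\left(11 \right)} \right)} - O{\left(-203,Q{\left(-2,-3 \right)} \right)} = 3 \cdot 5^{2} - \frac{1}{-203 + \frac{8 - 3}{1 - 2}} = 3 \cdot 25 - \frac{1}{-203 + \frac{1}{-1} \cdot 5} = 75 - \frac{1}{-203 - 5} = 75 - \frac{1}{-208} = 75 - - \frac{1}{208} = 75 + \frac{1}{208} = \frac{15601}{208}$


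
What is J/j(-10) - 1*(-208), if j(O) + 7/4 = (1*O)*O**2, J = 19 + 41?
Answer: 833216/4007 ≈ 207.94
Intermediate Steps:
J = 60
j(O) = -7/4 + O**3 (j(O) = -7/4 + (1*O)*O**2 = -7/4 + O*O**2 = -7/4 + O**3)
J/j(-10) - 1*(-208) = 60/(-7/4 + (-10)**3) - 1*(-208) = 60/(-7/4 - 1000) + 208 = 60/(-4007/4) + 208 = 60*(-4/4007) + 208 = -240/4007 + 208 = 833216/4007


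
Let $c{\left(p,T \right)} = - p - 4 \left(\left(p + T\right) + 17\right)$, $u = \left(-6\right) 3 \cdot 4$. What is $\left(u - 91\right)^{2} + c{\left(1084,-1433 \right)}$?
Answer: $26813$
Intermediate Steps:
$u = -72$ ($u = \left(-18\right) 4 = -72$)
$c{\left(p,T \right)} = -68 - 5 p - 4 T$ ($c{\left(p,T \right)} = - p - 4 \left(\left(T + p\right) + 17\right) = - p - 4 \left(17 + T + p\right) = - p - \left(68 + 4 T + 4 p\right) = -68 - 5 p - 4 T$)
$\left(u - 91\right)^{2} + c{\left(1084,-1433 \right)} = \left(-72 - 91\right)^{2} - -244 = \left(-163\right)^{2} - -244 = 26569 + 244 = 26813$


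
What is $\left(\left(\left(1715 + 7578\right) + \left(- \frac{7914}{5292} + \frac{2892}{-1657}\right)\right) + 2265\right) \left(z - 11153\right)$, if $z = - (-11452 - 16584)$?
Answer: $\frac{285102886125695}{1461474} \approx 1.9508 \cdot 10^{8}$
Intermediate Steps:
$z = 28036$ ($z = - (-11452 - 16584) = \left(-1\right) \left(-28036\right) = 28036$)
$\left(\left(\left(1715 + 7578\right) + \left(- \frac{7914}{5292} + \frac{2892}{-1657}\right)\right) + 2265\right) \left(z - 11153\right) = \left(\left(\left(1715 + 7578\right) + \left(- \frac{7914}{5292} + \frac{2892}{-1657}\right)\right) + 2265\right) \left(28036 - 11153\right) = \left(\left(9293 + \left(\left(-7914\right) \frac{1}{5292} + 2892 \left(- \frac{1}{1657}\right)\right)\right) + 2265\right) 16883 = \left(\left(9293 - \frac{4736327}{1461474}\right) + 2265\right) 16883 = \left(\frac{13576741555}{1461474} + 2265\right) 16883 = \frac{16886980165}{1461474} \cdot 16883 = \frac{285102886125695}{1461474}$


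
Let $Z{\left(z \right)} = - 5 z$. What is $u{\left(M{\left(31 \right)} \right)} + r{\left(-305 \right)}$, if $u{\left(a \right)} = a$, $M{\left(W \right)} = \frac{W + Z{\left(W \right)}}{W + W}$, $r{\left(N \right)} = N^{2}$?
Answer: $93023$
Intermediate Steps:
$M{\left(W \right)} = -2$ ($M{\left(W \right)} = \frac{W - 5 W}{W + W} = \frac{\left(-4\right) W}{2 W} = - 4 W \frac{1}{2 W} = -2$)
$u{\left(M{\left(31 \right)} \right)} + r{\left(-305 \right)} = -2 + \left(-305\right)^{2} = -2 + 93025 = 93023$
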